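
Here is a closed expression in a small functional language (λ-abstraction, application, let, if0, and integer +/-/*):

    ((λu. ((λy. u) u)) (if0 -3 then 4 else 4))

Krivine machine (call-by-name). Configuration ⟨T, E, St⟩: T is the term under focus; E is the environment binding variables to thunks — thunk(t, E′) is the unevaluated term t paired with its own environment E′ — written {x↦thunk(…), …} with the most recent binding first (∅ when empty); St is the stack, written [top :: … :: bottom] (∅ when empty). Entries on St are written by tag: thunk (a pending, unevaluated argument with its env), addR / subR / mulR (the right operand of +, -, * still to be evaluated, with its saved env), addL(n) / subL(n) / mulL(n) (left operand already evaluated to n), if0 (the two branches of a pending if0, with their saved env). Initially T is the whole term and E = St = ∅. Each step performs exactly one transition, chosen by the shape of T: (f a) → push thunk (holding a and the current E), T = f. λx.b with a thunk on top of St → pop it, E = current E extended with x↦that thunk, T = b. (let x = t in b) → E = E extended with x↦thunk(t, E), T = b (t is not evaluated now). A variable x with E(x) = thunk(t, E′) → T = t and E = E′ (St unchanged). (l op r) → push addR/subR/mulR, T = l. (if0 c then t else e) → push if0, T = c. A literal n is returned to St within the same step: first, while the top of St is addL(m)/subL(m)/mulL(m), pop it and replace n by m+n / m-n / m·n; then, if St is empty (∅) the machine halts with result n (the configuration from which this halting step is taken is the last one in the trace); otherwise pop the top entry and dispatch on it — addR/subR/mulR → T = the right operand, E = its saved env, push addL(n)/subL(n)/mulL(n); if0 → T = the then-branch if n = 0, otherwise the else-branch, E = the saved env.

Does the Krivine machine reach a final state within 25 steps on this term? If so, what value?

[0] [T=((λu. ((λy. u) u)) (if0 -3 then 4 else 4)) | E=∅ | St=∅]
[1] [T=(λu. ((λy. u) u)) | E=∅ | St=[thunk]]
[2] [T=((λy. u) u) | E={u↦thunk((if0 -3 then 4 else 4), ∅)} | St=∅]
[3] [T=(λy. u) | E={u↦thunk((if0 -3 then 4 else 4), ∅)} | St=[thunk]]
[4] [T=u | E={y↦thunk(u, {u↦thunk((if0 -3 then 4 else 4), ∅)}), u↦thunk((if0 -3 then 4 else 4), ∅)} | St=∅]
[5] [T=(if0 -3 then 4 else 4) | E=∅ | St=∅]
[6] [T=-3 | E=∅ | St=[if0]]
[7] [T=4 | E=∅ | St=∅]
→ final value 4

Answer: 4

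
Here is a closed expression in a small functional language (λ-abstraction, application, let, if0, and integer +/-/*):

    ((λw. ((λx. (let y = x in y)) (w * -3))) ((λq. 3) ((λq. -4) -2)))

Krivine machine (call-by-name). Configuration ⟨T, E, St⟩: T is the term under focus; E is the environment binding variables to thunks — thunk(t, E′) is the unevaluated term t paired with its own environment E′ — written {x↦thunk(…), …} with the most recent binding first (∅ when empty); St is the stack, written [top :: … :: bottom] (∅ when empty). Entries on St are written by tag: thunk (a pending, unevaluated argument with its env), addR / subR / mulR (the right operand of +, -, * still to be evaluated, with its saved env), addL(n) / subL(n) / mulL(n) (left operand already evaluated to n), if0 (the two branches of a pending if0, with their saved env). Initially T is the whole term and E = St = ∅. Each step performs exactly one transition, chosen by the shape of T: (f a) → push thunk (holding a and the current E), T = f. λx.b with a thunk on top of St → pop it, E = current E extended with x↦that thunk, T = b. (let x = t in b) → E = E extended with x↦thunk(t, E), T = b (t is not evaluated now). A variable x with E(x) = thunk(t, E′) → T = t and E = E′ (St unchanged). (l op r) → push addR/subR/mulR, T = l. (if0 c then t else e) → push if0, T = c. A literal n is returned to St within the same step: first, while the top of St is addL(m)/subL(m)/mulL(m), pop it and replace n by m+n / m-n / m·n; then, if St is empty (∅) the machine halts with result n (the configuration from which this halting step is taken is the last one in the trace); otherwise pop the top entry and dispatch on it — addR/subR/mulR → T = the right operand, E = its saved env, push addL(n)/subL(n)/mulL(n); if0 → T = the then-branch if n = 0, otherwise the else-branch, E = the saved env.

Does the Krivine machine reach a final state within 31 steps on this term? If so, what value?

Answer: -9

Derivation:
[0] ⟨T=((λw. ((λx. (let y = x in y)) (w * -3))) ((λq. 3) ((λq. -4) -2))); E=∅; St=∅⟩
[1] ⟨T=(λw. ((λx. (let y = x in y)) (w * -3))); E=∅; St=[thunk]⟩
[2] ⟨T=((λx. (let y = x in y)) (w * -3)); E={w↦thunk(((λq. 3) ((λq. -4) -2)), ∅)}; St=∅⟩
[3] ⟨T=(λx. (let y = x in y)); E={w↦thunk(((λq. 3) ((λq. -4) -2)), ∅)}; St=[thunk]⟩
[4] ⟨T=(let y = x in y); E={x↦thunk((w * -3), {w↦thunk(((λq. 3) ((λq. -4) -2)), ∅)}), w↦thunk(((λq. 3) ((λq. -4) -2)), ∅)}; St=∅⟩
[5] ⟨T=y; E={y↦thunk(x, {x↦thunk((w * -3), {w↦thunk(((λq. 3) ((λq. -4) -2)), ∅)}), w↦thunk(((λq. 3) ((λq. -4) -2)), ∅)}), x↦thunk((w * -3), {w↦thunk(((λq. 3) ((λq. -4) -2)), ∅)}), w↦thunk(((λq. 3) ((λq. -4) -2)), ∅)}; St=∅⟩
[6] ⟨T=x; E={x↦thunk((w * -3), {w↦thunk(((λq. 3) ((λq. -4) -2)), ∅)}), w↦thunk(((λq. 3) ((λq. -4) -2)), ∅)}; St=∅⟩
[7] ⟨T=(w * -3); E={w↦thunk(((λq. 3) ((λq. -4) -2)), ∅)}; St=∅⟩
[8] ⟨T=w; E={w↦thunk(((λq. 3) ((λq. -4) -2)), ∅)}; St=[mulR]⟩
[9] ⟨T=((λq. 3) ((λq. -4) -2)); E=∅; St=[mulR]⟩
[10] ⟨T=(λq. 3); E=∅; St=[thunk :: mulR]⟩
[11] ⟨T=3; E={q↦thunk(((λq. -4) -2), ∅)}; St=[mulR]⟩
[12] ⟨T=-3; E={w↦thunk(((λq. 3) ((λq. -4) -2)), ∅)}; St=[mulL(3)]⟩
→ final value -9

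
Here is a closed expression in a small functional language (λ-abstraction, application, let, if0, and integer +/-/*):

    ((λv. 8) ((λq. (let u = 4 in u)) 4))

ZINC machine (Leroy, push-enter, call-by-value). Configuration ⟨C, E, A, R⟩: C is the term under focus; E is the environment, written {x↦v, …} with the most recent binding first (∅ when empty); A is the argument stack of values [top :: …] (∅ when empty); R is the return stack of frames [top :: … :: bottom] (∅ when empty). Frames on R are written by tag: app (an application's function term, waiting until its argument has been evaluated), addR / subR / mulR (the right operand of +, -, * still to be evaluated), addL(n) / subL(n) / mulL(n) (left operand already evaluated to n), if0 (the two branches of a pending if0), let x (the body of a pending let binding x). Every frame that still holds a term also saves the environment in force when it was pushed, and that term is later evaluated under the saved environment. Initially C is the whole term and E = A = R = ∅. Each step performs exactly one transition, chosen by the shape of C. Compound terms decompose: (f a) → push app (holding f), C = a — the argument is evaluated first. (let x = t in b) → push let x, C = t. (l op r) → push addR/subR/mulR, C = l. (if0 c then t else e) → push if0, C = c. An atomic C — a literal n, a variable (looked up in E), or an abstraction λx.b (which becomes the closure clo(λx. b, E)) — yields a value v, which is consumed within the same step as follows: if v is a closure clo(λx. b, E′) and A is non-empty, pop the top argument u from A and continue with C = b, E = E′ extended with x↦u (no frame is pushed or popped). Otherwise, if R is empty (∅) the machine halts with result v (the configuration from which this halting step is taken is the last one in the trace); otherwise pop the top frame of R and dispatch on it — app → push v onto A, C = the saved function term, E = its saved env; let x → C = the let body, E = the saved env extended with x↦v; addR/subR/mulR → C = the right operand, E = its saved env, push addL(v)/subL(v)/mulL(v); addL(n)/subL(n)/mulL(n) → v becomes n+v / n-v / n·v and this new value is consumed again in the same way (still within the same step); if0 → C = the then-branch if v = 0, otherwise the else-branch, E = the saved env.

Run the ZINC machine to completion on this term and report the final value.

Answer: 8

Execution trace:
t=0: [C=((λv. 8) ((λq. (let u = 4 in u)) 4)) | E=∅ | A=∅ | R=∅]
t=1: [C=((λq. (let u = 4 in u)) 4) | E=∅ | A=∅ | R=[app]]
t=2: [C=4 | E=∅ | A=∅ | R=[app :: app]]
t=3: [C=(λq. (let u = 4 in u)) | E=∅ | A=[4] | R=[app]]
t=4: [C=(let u = 4 in u) | E={q↦4} | A=∅ | R=[app]]
t=5: [C=4 | E={q↦4} | A=∅ | R=[let u :: app]]
t=6: [C=u | E={u↦4, q↦4} | A=∅ | R=[app]]
t=7: [C=(λv. 8) | E=∅ | A=[4] | R=∅]
t=8: [C=8 | E={v↦4} | A=∅ | R=∅]
→ final value 8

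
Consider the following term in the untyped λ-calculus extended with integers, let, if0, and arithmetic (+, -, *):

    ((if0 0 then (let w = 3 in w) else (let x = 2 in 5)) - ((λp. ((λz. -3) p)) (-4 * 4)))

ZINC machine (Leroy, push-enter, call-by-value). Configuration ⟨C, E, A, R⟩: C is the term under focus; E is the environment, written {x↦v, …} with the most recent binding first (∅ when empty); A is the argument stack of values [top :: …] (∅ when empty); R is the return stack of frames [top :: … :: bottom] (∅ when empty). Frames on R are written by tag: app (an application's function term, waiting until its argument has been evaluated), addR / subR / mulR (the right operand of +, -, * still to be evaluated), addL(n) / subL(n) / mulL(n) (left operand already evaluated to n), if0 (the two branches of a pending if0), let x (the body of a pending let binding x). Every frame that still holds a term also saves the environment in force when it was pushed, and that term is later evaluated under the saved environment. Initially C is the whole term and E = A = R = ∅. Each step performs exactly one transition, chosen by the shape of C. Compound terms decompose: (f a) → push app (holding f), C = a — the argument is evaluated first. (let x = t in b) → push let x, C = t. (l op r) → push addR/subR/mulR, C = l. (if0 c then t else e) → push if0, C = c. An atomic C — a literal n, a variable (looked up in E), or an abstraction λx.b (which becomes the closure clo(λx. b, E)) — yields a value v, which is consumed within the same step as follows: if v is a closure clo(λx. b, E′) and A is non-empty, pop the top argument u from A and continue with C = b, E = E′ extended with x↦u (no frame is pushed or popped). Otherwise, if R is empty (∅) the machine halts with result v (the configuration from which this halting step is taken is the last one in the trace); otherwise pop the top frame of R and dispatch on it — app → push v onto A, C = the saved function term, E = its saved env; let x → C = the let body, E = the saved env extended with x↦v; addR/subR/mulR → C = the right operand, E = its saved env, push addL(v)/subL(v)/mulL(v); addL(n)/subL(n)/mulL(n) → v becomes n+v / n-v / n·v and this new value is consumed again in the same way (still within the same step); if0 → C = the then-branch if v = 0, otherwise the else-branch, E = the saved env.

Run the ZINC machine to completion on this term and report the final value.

[0] ⟨C=((if0 0 then (let w = 3 in w) else (let x = 2 in 5)) - ((λp. ((λz. -3) p)) (-4 * 4))); E=∅; A=∅; R=∅⟩
[1] ⟨C=(if0 0 then (let w = 3 in w) else (let x = 2 in 5)); E=∅; A=∅; R=[subR]⟩
[2] ⟨C=0; E=∅; A=∅; R=[if0 :: subR]⟩
[3] ⟨C=(let w = 3 in w); E=∅; A=∅; R=[subR]⟩
[4] ⟨C=3; E=∅; A=∅; R=[let w :: subR]⟩
[5] ⟨C=w; E={w↦3}; A=∅; R=[subR]⟩
[6] ⟨C=((λp. ((λz. -3) p)) (-4 * 4)); E=∅; A=∅; R=[subL(3)]⟩
[7] ⟨C=(-4 * 4); E=∅; A=∅; R=[app :: subL(3)]⟩
[8] ⟨C=-4; E=∅; A=∅; R=[mulR :: app :: subL(3)]⟩
[9] ⟨C=4; E=∅; A=∅; R=[mulL(-4) :: app :: subL(3)]⟩
[10] ⟨C=(λp. ((λz. -3) p)); E=∅; A=[-16]; R=[subL(3)]⟩
[11] ⟨C=((λz. -3) p); E={p↦-16}; A=∅; R=[subL(3)]⟩
[12] ⟨C=p; E={p↦-16}; A=∅; R=[app :: subL(3)]⟩
[13] ⟨C=(λz. -3); E={p↦-16}; A=[-16]; R=[subL(3)]⟩
[14] ⟨C=-3; E={z↦-16, p↦-16}; A=∅; R=[subL(3)]⟩
→ final value 6

Answer: 6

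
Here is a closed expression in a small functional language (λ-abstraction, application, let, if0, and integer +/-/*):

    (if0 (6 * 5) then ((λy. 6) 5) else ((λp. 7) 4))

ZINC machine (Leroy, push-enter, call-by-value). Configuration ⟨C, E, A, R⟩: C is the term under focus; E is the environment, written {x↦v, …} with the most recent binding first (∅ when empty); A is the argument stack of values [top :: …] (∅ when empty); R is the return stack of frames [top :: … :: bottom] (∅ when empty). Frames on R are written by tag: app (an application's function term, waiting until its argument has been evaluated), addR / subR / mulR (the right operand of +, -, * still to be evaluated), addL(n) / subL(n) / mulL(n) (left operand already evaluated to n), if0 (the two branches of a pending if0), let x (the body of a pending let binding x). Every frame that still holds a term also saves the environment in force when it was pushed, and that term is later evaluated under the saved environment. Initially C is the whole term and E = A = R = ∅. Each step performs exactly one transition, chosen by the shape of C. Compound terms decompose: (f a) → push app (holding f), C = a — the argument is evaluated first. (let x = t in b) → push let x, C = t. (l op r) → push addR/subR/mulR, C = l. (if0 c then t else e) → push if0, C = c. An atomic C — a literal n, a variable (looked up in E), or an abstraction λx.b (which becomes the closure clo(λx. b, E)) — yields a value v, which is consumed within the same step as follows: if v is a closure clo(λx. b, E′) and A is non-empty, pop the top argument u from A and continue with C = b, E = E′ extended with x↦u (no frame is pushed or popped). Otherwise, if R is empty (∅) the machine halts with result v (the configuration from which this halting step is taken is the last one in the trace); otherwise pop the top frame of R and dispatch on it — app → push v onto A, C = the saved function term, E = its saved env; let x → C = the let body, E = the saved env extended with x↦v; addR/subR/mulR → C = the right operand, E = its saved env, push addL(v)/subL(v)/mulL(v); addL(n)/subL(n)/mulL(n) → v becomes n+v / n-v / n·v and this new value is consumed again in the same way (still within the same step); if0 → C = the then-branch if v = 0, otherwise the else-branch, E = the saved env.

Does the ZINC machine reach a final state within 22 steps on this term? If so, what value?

Answer: 7

Derivation:
[0] <C=(if0 (6 * 5) then ((λy. 6) 5) else ((λp. 7) 4)), E=∅, A=∅, R=∅>
[1] <C=(6 * 5), E=∅, A=∅, R=[if0]>
[2] <C=6, E=∅, A=∅, R=[mulR :: if0]>
[3] <C=5, E=∅, A=∅, R=[mulL(6) :: if0]>
[4] <C=((λp. 7) 4), E=∅, A=∅, R=∅>
[5] <C=4, E=∅, A=∅, R=[app]>
[6] <C=(λp. 7), E=∅, A=[4], R=∅>
[7] <C=7, E={p↦4}, A=∅, R=∅>
→ final value 7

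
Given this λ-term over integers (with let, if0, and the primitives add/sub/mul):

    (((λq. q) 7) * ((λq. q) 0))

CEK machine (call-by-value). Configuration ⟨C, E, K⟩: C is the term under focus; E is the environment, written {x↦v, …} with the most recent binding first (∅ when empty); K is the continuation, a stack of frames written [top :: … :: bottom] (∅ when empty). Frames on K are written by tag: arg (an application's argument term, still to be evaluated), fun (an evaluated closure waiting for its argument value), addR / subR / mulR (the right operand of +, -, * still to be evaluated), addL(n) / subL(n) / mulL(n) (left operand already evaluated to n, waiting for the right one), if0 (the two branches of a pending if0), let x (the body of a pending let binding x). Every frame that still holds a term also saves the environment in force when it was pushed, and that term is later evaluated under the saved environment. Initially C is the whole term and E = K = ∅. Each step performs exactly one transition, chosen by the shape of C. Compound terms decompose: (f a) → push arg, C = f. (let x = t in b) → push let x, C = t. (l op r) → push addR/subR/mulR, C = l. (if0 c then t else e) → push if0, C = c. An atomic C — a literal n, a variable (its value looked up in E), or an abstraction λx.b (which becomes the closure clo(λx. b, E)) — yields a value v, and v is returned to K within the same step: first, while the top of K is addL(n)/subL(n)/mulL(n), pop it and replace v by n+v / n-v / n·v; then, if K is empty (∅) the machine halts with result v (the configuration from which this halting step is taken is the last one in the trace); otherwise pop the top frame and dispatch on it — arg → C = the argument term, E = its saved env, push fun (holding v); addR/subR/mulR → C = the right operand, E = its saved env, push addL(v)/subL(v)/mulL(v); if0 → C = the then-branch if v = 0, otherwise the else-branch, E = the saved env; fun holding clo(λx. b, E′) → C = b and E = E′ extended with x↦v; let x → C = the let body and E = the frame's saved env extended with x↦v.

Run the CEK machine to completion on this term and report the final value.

[0] <C=(((λq. q) 7) * ((λq. q) 0)), E=∅, K=∅>
[1] <C=((λq. q) 7), E=∅, K=[mulR]>
[2] <C=(λq. q), E=∅, K=[arg :: mulR]>
[3] <C=7, E=∅, K=[fun :: mulR]>
[4] <C=q, E={q↦7}, K=[mulR]>
[5] <C=((λq. q) 0), E=∅, K=[mulL(7)]>
[6] <C=(λq. q), E=∅, K=[arg :: mulL(7)]>
[7] <C=0, E=∅, K=[fun :: mulL(7)]>
[8] <C=q, E={q↦0}, K=[mulL(7)]>
→ final value 0

Answer: 0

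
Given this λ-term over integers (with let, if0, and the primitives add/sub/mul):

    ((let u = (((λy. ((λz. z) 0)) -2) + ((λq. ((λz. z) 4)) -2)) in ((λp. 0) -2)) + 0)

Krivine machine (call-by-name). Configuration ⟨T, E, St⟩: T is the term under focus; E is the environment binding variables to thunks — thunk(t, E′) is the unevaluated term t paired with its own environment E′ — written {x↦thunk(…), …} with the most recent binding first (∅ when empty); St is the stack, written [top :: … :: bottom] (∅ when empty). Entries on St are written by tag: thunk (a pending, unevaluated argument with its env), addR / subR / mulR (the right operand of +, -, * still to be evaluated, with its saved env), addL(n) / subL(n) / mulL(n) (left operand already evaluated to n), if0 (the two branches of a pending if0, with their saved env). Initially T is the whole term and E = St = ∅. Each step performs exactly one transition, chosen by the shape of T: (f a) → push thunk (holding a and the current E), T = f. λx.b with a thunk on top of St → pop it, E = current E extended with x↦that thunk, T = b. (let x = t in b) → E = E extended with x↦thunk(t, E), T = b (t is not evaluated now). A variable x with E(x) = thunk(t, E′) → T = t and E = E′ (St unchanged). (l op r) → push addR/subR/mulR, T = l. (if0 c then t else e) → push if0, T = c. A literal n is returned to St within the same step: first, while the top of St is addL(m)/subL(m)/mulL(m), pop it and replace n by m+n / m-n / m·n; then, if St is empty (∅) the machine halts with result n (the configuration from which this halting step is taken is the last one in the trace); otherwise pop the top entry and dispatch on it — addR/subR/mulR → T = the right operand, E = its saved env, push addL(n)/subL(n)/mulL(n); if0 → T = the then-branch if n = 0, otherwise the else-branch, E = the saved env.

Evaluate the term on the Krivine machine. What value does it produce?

Answer: 0

Execution trace:
[0] ⟨T=((let u = (((λy. ((λz. z) 0)) -2) + ((λq. ((λz. z) 4)) -2)) in ((λp. 0) -2)) + 0); E=∅; St=∅⟩
[1] ⟨T=(let u = (((λy. ((λz. z) 0)) -2) + ((λq. ((λz. z) 4)) -2)) in ((λp. 0) -2)); E=∅; St=[addR]⟩
[2] ⟨T=((λp. 0) -2); E={u↦thunk((((λy. ((λz. z) 0)) -2) + ((λq. ((λz. z) 4)) -2)), ∅)}; St=[addR]⟩
[3] ⟨T=(λp. 0); E={u↦thunk((((λy. ((λz. z) 0)) -2) + ((λq. ((λz. z) 4)) -2)), ∅)}; St=[thunk :: addR]⟩
[4] ⟨T=0; E={p↦thunk(-2, {u↦thunk((((λy. ((λz. z) 0)) -2) + ((λq. ((λz. z) 4)) -2)), ∅)}), u↦thunk((((λy. ((λz. z) 0)) -2) + ((λq. ((λz. z) 4)) -2)), ∅)}; St=[addR]⟩
[5] ⟨T=0; E=∅; St=[addL(0)]⟩
→ final value 0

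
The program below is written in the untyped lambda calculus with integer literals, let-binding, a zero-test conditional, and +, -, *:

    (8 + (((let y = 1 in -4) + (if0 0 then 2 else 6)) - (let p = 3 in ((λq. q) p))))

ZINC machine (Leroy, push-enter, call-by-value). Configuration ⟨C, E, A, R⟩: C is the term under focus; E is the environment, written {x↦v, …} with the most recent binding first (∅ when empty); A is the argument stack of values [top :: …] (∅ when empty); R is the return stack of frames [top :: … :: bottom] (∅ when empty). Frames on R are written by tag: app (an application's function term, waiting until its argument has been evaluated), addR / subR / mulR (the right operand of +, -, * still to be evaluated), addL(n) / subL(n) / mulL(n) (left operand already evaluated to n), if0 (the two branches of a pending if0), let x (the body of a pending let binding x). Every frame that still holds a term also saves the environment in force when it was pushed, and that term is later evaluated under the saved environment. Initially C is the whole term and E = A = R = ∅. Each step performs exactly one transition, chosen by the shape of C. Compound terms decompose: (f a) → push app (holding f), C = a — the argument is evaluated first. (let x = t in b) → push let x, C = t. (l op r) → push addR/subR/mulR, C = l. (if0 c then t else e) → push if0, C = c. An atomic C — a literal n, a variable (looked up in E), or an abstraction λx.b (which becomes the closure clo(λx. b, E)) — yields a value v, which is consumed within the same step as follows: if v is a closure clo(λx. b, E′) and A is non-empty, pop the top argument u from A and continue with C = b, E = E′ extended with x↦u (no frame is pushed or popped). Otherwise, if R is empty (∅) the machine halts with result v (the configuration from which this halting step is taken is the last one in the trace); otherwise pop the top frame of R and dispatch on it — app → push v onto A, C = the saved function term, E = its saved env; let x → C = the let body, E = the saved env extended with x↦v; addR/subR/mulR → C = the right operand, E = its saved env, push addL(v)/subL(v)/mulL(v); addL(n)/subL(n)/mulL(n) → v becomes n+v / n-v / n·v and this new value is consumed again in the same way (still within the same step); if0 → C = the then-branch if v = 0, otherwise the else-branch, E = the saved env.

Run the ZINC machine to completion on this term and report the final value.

[0] [C=(8 + (((let y = 1 in -4) + (if0 0 then 2 else 6)) - (let p = 3 in ((λq. q) p)))) | E=∅ | A=∅ | R=∅]
[1] [C=8 | E=∅ | A=∅ | R=[addR]]
[2] [C=(((let y = 1 in -4) + (if0 0 then 2 else 6)) - (let p = 3 in ((λq. q) p))) | E=∅ | A=∅ | R=[addL(8)]]
[3] [C=((let y = 1 in -4) + (if0 0 then 2 else 6)) | E=∅ | A=∅ | R=[subR :: addL(8)]]
[4] [C=(let y = 1 in -4) | E=∅ | A=∅ | R=[addR :: subR :: addL(8)]]
[5] [C=1 | E=∅ | A=∅ | R=[let y :: addR :: subR :: addL(8)]]
[6] [C=-4 | E={y↦1} | A=∅ | R=[addR :: subR :: addL(8)]]
[7] [C=(if0 0 then 2 else 6) | E=∅ | A=∅ | R=[addL(-4) :: subR :: addL(8)]]
[8] [C=0 | E=∅ | A=∅ | R=[if0 :: addL(-4) :: subR :: addL(8)]]
[9] [C=2 | E=∅ | A=∅ | R=[addL(-4) :: subR :: addL(8)]]
[10] [C=(let p = 3 in ((λq. q) p)) | E=∅ | A=∅ | R=[subL(-2) :: addL(8)]]
[11] [C=3 | E=∅ | A=∅ | R=[let p :: subL(-2) :: addL(8)]]
[12] [C=((λq. q) p) | E={p↦3} | A=∅ | R=[subL(-2) :: addL(8)]]
[13] [C=p | E={p↦3} | A=∅ | R=[app :: subL(-2) :: addL(8)]]
[14] [C=(λq. q) | E={p↦3} | A=[3] | R=[subL(-2) :: addL(8)]]
[15] [C=q | E={q↦3, p↦3} | A=∅ | R=[subL(-2) :: addL(8)]]
→ final value 3

Answer: 3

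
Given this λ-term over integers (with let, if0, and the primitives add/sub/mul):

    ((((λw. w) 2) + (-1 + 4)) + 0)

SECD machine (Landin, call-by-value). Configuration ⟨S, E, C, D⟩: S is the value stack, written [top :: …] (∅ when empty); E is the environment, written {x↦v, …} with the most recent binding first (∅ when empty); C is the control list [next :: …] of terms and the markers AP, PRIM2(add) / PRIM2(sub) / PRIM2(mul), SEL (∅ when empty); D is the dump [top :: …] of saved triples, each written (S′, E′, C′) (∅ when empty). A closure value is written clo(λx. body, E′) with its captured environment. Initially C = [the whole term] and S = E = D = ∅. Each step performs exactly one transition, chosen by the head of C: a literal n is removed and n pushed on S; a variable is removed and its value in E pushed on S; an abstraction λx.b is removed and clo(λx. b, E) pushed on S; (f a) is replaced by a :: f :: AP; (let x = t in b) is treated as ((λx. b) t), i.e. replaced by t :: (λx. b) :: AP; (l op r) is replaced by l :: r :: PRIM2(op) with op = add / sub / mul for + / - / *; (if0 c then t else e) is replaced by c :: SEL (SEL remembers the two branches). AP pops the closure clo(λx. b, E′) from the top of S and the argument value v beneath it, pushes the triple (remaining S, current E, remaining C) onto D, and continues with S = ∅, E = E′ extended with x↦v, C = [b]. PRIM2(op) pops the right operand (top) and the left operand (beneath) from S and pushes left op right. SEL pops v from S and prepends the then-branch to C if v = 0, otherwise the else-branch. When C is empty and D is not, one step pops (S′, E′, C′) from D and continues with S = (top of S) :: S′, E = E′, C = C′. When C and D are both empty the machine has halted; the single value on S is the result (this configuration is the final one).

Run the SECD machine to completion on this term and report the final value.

[0] ⟨S=∅; E=∅; C=[((((λw. w) 2) + (-1 + 4)) + 0)]; D=∅⟩
[1] ⟨S=∅; E=∅; C=[(((λw. w) 2) + (-1 + 4)) :: 0 :: PRIM2(add)]; D=∅⟩
[2] ⟨S=∅; E=∅; C=[((λw. w) 2) :: (-1 + 4) :: PRIM2(add) :: 0 :: PRIM2(add)]; D=∅⟩
[3] ⟨S=∅; E=∅; C=[2 :: (λw. w) :: AP :: (-1 + 4) :: PRIM2(add) :: 0 :: PRIM2(add)]; D=∅⟩
[4] ⟨S=[2]; E=∅; C=[(λw. w) :: AP :: (-1 + 4) :: PRIM2(add) :: 0 :: PRIM2(add)]; D=∅⟩
[5] ⟨S=[clo(λw. w, ∅) :: 2]; E=∅; C=[AP :: (-1 + 4) :: PRIM2(add) :: 0 :: PRIM2(add)]; D=∅⟩
[6] ⟨S=∅; E={w↦2}; C=[w]; D=[(∅, ∅, [(-1 + 4) :: PRIM2(add) :: 0 :: PRIM2(add)])]⟩
[7] ⟨S=[2]; E={w↦2}; C=∅; D=[(∅, ∅, [(-1 + 4) :: PRIM2(add) :: 0 :: PRIM2(add)])]⟩
[8] ⟨S=[2]; E=∅; C=[(-1 + 4) :: PRIM2(add) :: 0 :: PRIM2(add)]; D=∅⟩
[9] ⟨S=[2]; E=∅; C=[-1 :: 4 :: PRIM2(add) :: PRIM2(add) :: 0 :: PRIM2(add)]; D=∅⟩
[10] ⟨S=[-1 :: 2]; E=∅; C=[4 :: PRIM2(add) :: PRIM2(add) :: 0 :: PRIM2(add)]; D=∅⟩
[11] ⟨S=[4 :: -1 :: 2]; E=∅; C=[PRIM2(add) :: PRIM2(add) :: 0 :: PRIM2(add)]; D=∅⟩
[12] ⟨S=[3 :: 2]; E=∅; C=[PRIM2(add) :: 0 :: PRIM2(add)]; D=∅⟩
[13] ⟨S=[5]; E=∅; C=[0 :: PRIM2(add)]; D=∅⟩
[14] ⟨S=[0 :: 5]; E=∅; C=[PRIM2(add)]; D=∅⟩
[15] ⟨S=[5]; E=∅; C=∅; D=∅⟩
→ final value 5

Answer: 5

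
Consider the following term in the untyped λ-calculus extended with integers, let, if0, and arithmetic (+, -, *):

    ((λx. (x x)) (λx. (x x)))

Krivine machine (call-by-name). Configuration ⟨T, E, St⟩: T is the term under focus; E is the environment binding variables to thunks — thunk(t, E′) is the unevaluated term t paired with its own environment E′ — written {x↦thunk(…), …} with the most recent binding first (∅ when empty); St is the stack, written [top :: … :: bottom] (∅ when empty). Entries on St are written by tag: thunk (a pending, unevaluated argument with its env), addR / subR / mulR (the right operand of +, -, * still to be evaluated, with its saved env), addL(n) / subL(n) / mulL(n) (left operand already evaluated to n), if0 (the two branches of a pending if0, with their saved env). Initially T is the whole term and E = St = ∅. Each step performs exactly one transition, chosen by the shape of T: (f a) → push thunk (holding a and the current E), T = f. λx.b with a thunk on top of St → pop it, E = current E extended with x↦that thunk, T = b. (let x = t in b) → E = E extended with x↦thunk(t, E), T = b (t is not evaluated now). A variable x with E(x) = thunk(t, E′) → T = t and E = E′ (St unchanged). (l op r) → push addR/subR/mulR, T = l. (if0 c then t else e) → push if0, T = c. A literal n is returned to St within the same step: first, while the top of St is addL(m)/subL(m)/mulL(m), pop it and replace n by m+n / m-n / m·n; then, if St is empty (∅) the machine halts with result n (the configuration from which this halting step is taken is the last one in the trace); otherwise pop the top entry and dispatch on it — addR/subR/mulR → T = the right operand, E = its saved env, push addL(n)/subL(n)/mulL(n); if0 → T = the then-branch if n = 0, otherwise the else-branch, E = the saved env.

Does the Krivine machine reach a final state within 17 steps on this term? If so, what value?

[0] ⟨T=((λx. (x x)) (λx. (x x))); E=∅; St=∅⟩
[1] ⟨T=(λx. (x x)); E=∅; St=[thunk]⟩
[2] ⟨T=(x x); E={x↦thunk((λx. (x x)), ∅)}; St=∅⟩
[3] ⟨T=x; E={x↦thunk((λx. (x x)), ∅)}; St=[thunk]⟩
[4] ⟨T=(λx. (x x)); E=∅; St=[thunk]⟩
[5] ⟨T=(x x); E={x↦thunk(x, {x↦thunk((λx. (x x)), ∅)})}; St=∅⟩
[6] ⟨T=x; E={x↦thunk(x, {x↦thunk((λx. (x x)), ∅)})}; St=[thunk]⟩
[7] ⟨T=x; E={x↦thunk((λx. (x x)), ∅)}; St=[thunk]⟩
[8] ⟨T=(λx. (x x)); E=∅; St=[thunk]⟩
[9] ⟨T=(x x); E={x↦thunk(x, {x↦thunk(x, {x↦thunk((λx. (x x)), ∅)})})}; St=∅⟩
[10] ⟨T=x; E={x↦thunk(x, {x↦thunk(x, {x↦thunk((λx. (x x)), ∅)})})}; St=[thunk]⟩
[11] ⟨T=x; E={x↦thunk(x, {x↦thunk((λx. (x x)), ∅)})}; St=[thunk]⟩
[12] ⟨T=x; E={x↦thunk((λx. (x x)), ∅)}; St=[thunk]⟩
[13] ⟨T=(λx. (x x)); E=∅; St=[thunk]⟩
[14] ⟨T=(x x); E={x↦thunk(x, {x↦thunk(x, {x↦thunk(x, {x↦thunk((λx. (x x)), ∅)})})})}; St=∅⟩
[15] ⟨T=x; E={x↦thunk(x, {x↦thunk(x, {x↦thunk(x, {x↦thunk((λx. (x x)), ∅)})})})}; St=[thunk]⟩
[16] ⟨T=x; E={x↦thunk(x, {x↦thunk(x, {x↦thunk((λx. (x x)), ∅)})})}; St=[thunk]⟩
[17] ⟨T=x; E={x↦thunk(x, {x↦thunk((λx. (x x)), ∅)})}; St=[thunk]⟩
→ 17 transitions taken and the configuration is still not final: no result within 17 steps

Answer: DIVERGES (no final state within 17 steps)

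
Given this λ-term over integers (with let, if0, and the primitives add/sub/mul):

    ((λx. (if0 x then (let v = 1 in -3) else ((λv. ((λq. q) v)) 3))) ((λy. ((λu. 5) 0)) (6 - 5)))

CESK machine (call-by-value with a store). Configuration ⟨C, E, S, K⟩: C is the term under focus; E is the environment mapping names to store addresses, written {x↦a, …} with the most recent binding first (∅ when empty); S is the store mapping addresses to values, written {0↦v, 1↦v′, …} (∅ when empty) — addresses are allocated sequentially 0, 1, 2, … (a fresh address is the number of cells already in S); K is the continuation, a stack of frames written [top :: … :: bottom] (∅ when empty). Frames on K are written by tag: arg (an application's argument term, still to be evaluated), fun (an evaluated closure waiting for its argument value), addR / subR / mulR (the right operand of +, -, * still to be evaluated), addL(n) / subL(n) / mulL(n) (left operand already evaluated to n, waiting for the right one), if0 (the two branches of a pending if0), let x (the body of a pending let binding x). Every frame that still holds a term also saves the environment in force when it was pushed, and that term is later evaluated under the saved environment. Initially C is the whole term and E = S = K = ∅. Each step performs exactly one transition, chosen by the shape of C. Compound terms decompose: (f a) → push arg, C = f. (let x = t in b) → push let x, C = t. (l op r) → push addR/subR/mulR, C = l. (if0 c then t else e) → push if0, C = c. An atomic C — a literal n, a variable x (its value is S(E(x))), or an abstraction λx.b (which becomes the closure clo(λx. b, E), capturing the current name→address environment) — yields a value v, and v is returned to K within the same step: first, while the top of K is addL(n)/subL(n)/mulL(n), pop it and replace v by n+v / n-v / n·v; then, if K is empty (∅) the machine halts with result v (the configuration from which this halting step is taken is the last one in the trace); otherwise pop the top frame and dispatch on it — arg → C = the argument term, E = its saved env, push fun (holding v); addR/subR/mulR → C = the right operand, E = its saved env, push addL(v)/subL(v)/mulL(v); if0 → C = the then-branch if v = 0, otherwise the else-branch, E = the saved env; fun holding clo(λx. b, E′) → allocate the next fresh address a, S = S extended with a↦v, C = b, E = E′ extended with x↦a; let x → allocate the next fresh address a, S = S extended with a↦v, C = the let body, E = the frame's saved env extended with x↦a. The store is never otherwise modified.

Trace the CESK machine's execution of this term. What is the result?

Answer: 3

Execution trace:
step 0: <C=((λx. (if0 x then (let v = 1 in -3) else ((λv. ((λq. q) v)) 3))) ((λy. ((λu. 5) 0)) (6 - 5))), E=∅, S=∅, K=∅>
step 1: <C=(λx. (if0 x then (let v = 1 in -3) else ((λv. ((λq. q) v)) 3))), E=∅, S=∅, K=[arg]>
step 2: <C=((λy. ((λu. 5) 0)) (6 - 5)), E=∅, S=∅, K=[fun]>
step 3: <C=(λy. ((λu. 5) 0)), E=∅, S=∅, K=[arg :: fun]>
step 4: <C=(6 - 5), E=∅, S=∅, K=[fun :: fun]>
step 5: <C=6, E=∅, S=∅, K=[subR :: fun :: fun]>
step 6: <C=5, E=∅, S=∅, K=[subL(6) :: fun :: fun]>
step 7: <C=((λu. 5) 0), E={y↦0}, S={0↦1}, K=[fun]>
step 8: <C=(λu. 5), E={y↦0}, S={0↦1}, K=[arg :: fun]>
step 9: <C=0, E={y↦0}, S={0↦1}, K=[fun :: fun]>
step 10: <C=5, E={u↦1, y↦0}, S={0↦1, 1↦0}, K=[fun]>
step 11: <C=(if0 x then (let v = 1 in -3) else ((λv. ((λq. q) v)) 3)), E={x↦2}, S={0↦1, 1↦0, 2↦5}, K=∅>
step 12: <C=x, E={x↦2}, S={0↦1, 1↦0, 2↦5}, K=[if0]>
step 13: <C=((λv. ((λq. q) v)) 3), E={x↦2}, S={0↦1, 1↦0, 2↦5}, K=∅>
step 14: <C=(λv. ((λq. q) v)), E={x↦2}, S={0↦1, 1↦0, 2↦5}, K=[arg]>
step 15: <C=3, E={x↦2}, S={0↦1, 1↦0, 2↦5}, K=[fun]>
step 16: <C=((λq. q) v), E={v↦3, x↦2}, S={0↦1, 1↦0, 2↦5, 3↦3}, K=∅>
step 17: <C=(λq. q), E={v↦3, x↦2}, S={0↦1, 1↦0, 2↦5, 3↦3}, K=[arg]>
step 18: <C=v, E={v↦3, x↦2}, S={0↦1, 1↦0, 2↦5, 3↦3}, K=[fun]>
step 19: <C=q, E={q↦4, v↦3, x↦2}, S={0↦1, 1↦0, 2↦5, 3↦3, 4↦3}, K=∅>
→ final value 3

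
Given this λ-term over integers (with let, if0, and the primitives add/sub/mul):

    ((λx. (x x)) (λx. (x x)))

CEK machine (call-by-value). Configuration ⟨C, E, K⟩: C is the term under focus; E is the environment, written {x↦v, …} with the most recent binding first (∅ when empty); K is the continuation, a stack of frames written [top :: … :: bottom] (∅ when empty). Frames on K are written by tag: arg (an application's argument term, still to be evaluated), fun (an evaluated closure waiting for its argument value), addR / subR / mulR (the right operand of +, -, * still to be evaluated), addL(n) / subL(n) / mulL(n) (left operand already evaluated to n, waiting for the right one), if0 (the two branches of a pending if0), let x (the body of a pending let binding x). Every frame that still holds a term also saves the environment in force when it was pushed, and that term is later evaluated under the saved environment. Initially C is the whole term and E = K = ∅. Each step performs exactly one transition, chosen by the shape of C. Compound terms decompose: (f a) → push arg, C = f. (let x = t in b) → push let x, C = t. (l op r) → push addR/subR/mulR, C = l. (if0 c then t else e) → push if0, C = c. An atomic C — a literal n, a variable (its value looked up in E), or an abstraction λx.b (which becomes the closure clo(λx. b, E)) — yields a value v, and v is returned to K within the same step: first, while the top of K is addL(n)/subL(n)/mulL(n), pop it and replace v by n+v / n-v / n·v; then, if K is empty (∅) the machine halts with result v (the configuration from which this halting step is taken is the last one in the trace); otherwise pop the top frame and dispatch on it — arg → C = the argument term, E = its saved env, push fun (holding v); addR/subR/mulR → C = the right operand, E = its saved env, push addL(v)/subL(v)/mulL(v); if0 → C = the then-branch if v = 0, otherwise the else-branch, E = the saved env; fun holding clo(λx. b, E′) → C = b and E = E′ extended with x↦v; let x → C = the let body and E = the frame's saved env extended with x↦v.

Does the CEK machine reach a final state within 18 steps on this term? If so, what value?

[0] ⟨C=((λx. (x x)) (λx. (x x))); E=∅; K=∅⟩
[1] ⟨C=(λx. (x x)); E=∅; K=[arg]⟩
[2] ⟨C=(λx. (x x)); E=∅; K=[fun]⟩
[3] ⟨C=(x x); E={x↦clo(λx. (x x), ∅)}; K=∅⟩
[4] ⟨C=x; E={x↦clo(λx. (x x), ∅)}; K=[arg]⟩
[5] ⟨C=x; E={x↦clo(λx. (x x), ∅)}; K=[fun]⟩
… configuration repeats with period 3 (steps 3–5 recur indefinitely) …

Answer: DIVERGES (no final state within 18 steps)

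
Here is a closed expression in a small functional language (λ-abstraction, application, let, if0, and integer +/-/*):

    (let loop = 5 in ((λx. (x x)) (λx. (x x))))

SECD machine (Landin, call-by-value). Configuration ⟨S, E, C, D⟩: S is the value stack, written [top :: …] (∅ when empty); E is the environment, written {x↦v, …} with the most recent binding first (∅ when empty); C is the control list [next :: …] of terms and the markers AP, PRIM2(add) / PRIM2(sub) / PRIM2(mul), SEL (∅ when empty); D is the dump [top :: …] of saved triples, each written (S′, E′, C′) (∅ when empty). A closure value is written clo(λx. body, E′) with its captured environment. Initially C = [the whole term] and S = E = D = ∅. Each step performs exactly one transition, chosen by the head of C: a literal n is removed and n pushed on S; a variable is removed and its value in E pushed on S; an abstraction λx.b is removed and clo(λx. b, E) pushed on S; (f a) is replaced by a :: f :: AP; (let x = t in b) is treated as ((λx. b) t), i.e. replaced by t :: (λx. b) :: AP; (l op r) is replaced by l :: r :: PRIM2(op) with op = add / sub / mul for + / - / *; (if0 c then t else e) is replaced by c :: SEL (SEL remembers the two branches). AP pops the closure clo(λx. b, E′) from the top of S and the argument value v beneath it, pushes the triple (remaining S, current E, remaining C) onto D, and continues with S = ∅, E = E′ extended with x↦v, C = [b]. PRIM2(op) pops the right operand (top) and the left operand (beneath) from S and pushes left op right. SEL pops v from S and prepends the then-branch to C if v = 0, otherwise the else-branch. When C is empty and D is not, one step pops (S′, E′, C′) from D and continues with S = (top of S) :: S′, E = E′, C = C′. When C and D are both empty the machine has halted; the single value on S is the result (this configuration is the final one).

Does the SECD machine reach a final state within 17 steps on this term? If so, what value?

0. ⟨S=∅; E=∅; C=[(let loop = 5 in ((λx. (x x)) (λx. (x x))))]; D=∅⟩
1. ⟨S=∅; E=∅; C=[5 :: (λloop. ((λx. (x x)) (λx. (x x)))) :: AP]; D=∅⟩
2. ⟨S=[5]; E=∅; C=[(λloop. ((λx. (x x)) (λx. (x x)))) :: AP]; D=∅⟩
3. ⟨S=[clo(λloop. ((λx. (x x)) (λx. (x x))), ∅) :: 5]; E=∅; C=[AP]; D=∅⟩
4. ⟨S=∅; E={loop↦5}; C=[((λx. (x x)) (λx. (x x)))]; D=[(∅, ∅, ∅)]⟩
5. ⟨S=∅; E={loop↦5}; C=[(λx. (x x)) :: (λx. (x x)) :: AP]; D=[(∅, ∅, ∅)]⟩
6. ⟨S=[clo(λx. (x x), {loop↦5})]; E={loop↦5}; C=[(λx. (x x)) :: AP]; D=[(∅, ∅, ∅)]⟩
7. ⟨S=[clo(λx. (x x), {loop↦5}) :: clo(λx. (x x), {loop↦5})]; E={loop↦5}; C=[AP]; D=[(∅, ∅, ∅)]⟩
8. ⟨S=∅; E={x↦clo(λx. (x x), {loop↦5}), loop↦5}; C=[(x x)]; D=[(∅, {loop↦5}, ∅) :: (∅, ∅, ∅)]⟩
9. ⟨S=∅; E={x↦clo(λx. (x x), {loop↦5}), loop↦5}; C=[x :: x :: AP]; D=[(∅, {loop↦5}, ∅) :: (∅, ∅, ∅)]⟩
10. ⟨S=[clo(λx. (x x), {loop↦5})]; E={x↦clo(λx. (x x), {loop↦5}), loop↦5}; C=[x :: AP]; D=[(∅, {loop↦5}, ∅) :: (∅, ∅, ∅)]⟩
11. ⟨S=[clo(λx. (x x), {loop↦5}) :: clo(λx. (x x), {loop↦5})]; E={x↦clo(λx. (x x), {loop↦5}), loop↦5}; C=[AP]; D=[(∅, {loop↦5}, ∅) :: (∅, ∅, ∅)]⟩
12. ⟨S=∅; E={x↦clo(λx. (x x), {loop↦5}), loop↦5}; C=[(x x)]; D=[(∅, {x↦clo(λx. (x x), {loop↦5}), loop↦5}, ∅) :: (∅, {loop↦5}, ∅) :: (∅, ∅, ∅)]⟩
13. ⟨S=∅; E={x↦clo(λx. (x x), {loop↦5}), loop↦5}; C=[x :: x :: AP]; D=[(∅, {x↦clo(λx. (x x), {loop↦5}), loop↦5}, ∅) :: (∅, {loop↦5}, ∅) :: (∅, ∅, ∅)]⟩
14. ⟨S=[clo(λx. (x x), {loop↦5})]; E={x↦clo(λx. (x x), {loop↦5}), loop↦5}; C=[x :: AP]; D=[(∅, {x↦clo(λx. (x x), {loop↦5}), loop↦5}, ∅) :: (∅, {loop↦5}, ∅) :: (∅, ∅, ∅)]⟩
15. ⟨S=[clo(λx. (x x), {loop↦5}) :: clo(λx. (x x), {loop↦5})]; E={x↦clo(λx. (x x), {loop↦5}), loop↦5}; C=[AP]; D=[(∅, {x↦clo(λx. (x x), {loop↦5}), loop↦5}, ∅) :: (∅, {loop↦5}, ∅) :: (∅, ∅, ∅)]⟩
16. ⟨S=∅; E={x↦clo(λx. (x x), {loop↦5}), loop↦5}; C=[(x x)]; D=[(∅, {x↦clo(λx. (x x), {loop↦5}), loop↦5}, ∅) :: (∅, {x↦clo(λx. (x x), {loop↦5}), loop↦5}, ∅) :: (∅, {loop↦5}, ∅) :: (∅, ∅, ∅)]⟩
17. ⟨S=∅; E={x↦clo(λx. (x x), {loop↦5}), loop↦5}; C=[x :: x :: AP]; D=[(∅, {x↦clo(λx. (x x), {loop↦5}), loop↦5}, ∅) :: (∅, {x↦clo(λx. (x x), {loop↦5}), loop↦5}, ∅) :: (∅, {loop↦5}, ∅) :: (∅, ∅, ∅)]⟩
→ 17 transitions taken and the configuration is still not final: no result within 17 steps

Answer: DIVERGES (no final state within 17 steps)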